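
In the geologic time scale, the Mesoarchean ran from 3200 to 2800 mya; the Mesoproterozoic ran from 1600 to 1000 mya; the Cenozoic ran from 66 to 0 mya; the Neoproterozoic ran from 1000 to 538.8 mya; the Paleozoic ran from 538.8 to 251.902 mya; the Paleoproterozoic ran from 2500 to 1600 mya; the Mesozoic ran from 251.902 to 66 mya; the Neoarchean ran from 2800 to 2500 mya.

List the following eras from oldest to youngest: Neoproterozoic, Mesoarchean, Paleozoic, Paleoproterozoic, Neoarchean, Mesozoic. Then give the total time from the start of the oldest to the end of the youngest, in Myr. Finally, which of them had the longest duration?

Start ages (Ma): Mesoarchean 3200, Neoarchean 2800, Paleoproterozoic 2500, Neoproterozoic 1000, Paleozoic 538.8, Mesozoic 251.902.
Ordered oldest to youngest: Mesoarchean, Neoarchean, Paleoproterozoic, Neoproterozoic, Paleozoic, Mesozoic.
Span = 3200 − 66 = 3134 Myr.
Durations: Neoarchean 300, Mesozoic 185.902, Paleoproterozoic 900, Mesoarchean 400, Neoproterozoic 461.2, Paleozoic 286.898 → longest is Paleoproterozoic (900 Myr).

Mesoarchean, Neoarchean, Paleoproterozoic, Neoproterozoic, Paleozoic, Mesozoic; total span 3134 Myr; longest is Paleoproterozoic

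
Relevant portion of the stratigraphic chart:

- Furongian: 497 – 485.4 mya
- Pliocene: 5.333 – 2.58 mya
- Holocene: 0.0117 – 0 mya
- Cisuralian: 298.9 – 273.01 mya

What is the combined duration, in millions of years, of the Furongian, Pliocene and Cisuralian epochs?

Duration is start − end for each: (497 − 485.4) + (5.333 − 2.58) + (298.9 − 273.01).
That is 11.6 + 2.753 + 25.89, which totals 40.243 million years.

40.243 million years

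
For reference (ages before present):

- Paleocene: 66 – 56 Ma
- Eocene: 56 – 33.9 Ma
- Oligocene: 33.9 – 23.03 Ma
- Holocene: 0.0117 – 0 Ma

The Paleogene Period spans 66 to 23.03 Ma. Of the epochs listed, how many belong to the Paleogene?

Epochs inside 66–23.03 Ma: Paleocene, Eocene, Oligocene — 3 in total.

3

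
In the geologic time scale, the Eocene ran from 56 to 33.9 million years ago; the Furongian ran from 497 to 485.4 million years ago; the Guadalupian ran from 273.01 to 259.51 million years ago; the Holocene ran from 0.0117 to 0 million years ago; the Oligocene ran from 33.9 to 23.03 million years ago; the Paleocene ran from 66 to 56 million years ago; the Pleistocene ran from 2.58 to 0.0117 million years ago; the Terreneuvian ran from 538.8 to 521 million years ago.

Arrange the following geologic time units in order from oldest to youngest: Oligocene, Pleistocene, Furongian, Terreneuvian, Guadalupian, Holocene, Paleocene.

Read off each span (Ma): Oligocene 33.9–23.03; Pleistocene 2.58–0.0117; Furongian 497–485.4; Terreneuvian 538.8–521; Guadalupian 273.01–259.51; Holocene 0.0117–0; Paleocene 66–56.
Larger Ma is older, so oldest→youngest is Terreneuvian, Furongian, Guadalupian, Paleocene, Oligocene, Pleistocene, Holocene.

Terreneuvian, then Furongian, then Guadalupian, then Paleocene, then Oligocene, then Pleistocene, then Holocene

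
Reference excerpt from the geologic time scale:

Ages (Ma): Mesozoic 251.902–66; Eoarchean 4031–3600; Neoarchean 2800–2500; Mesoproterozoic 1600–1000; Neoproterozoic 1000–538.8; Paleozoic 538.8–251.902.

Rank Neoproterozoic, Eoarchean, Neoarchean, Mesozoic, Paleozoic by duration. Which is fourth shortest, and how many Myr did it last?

Eoarchean, 431 million years

Durations: Neoproterozoic 461.2; Eoarchean 431; Neoarchean 300; Mesozoic 185.902; Paleozoic 286.898 Myr.
Sorted shortest-first: Mesozoic (185.902), Paleozoic (286.898), Neoarchean (300), Eoarchean (431), Neoproterozoic (461.2).
The fourth shortest is Eoarchean at 431 Myr.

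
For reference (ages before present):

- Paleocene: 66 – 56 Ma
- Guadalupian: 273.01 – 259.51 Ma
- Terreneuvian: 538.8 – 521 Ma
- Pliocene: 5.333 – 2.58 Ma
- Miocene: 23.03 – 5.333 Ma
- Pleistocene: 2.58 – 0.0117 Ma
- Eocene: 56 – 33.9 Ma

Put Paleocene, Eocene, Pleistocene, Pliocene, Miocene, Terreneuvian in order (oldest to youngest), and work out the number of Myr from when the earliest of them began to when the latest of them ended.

Terreneuvian, Paleocene, Eocene, Miocene, Pliocene, Pleistocene; total span 538.7883 Myr

Start ages (Ma): Terreneuvian 538.8, Paleocene 66, Eocene 56, Miocene 23.03, Pliocene 5.333, Pleistocene 2.58.
Ordered oldest to youngest: Terreneuvian, Paleocene, Eocene, Miocene, Pliocene, Pleistocene.
Span = 538.8 − 0.0117 = 538.7883 Myr.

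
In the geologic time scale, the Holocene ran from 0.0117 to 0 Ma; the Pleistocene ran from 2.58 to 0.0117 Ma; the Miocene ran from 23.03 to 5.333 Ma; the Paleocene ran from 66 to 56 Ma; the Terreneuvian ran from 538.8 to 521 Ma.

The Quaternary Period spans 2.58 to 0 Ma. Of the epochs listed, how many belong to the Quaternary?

Epochs inside 2.58–0 Ma: Pleistocene, Holocene — 2 in total.

2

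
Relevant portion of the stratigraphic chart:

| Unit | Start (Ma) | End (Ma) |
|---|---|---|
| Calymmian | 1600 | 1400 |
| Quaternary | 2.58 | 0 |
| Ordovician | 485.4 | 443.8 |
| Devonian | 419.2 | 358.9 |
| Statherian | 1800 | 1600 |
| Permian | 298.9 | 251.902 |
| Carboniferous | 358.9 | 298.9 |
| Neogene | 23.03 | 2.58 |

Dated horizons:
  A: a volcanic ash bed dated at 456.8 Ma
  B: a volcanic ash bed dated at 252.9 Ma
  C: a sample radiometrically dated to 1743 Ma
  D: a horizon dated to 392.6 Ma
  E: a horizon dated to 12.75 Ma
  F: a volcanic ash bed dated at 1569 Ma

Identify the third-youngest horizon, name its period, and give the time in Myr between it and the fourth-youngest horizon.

Sorted youngest-first by Ma: E (12.75), B (252.9), D (392.6), A (456.8), F (1569), C (1743).
The third youngest is D at 392.6 Ma, which lies in 419.2–358.9 Ma: the Devonian.
The fourth youngest is A at 456.8 Ma; separation = |392.6 − 456.8| = 64.2 Myr.

D, in the Devonian; 64.2 million years to A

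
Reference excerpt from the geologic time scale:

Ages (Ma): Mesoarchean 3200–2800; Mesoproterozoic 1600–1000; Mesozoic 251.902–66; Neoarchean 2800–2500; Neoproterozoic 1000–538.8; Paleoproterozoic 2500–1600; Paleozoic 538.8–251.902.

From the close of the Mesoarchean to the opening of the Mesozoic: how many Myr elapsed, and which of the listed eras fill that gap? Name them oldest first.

2548.098 million years; Neoarchean, Paleoproterozoic, Mesoproterozoic, Neoproterozoic, Paleozoic

End of Mesoarchean = 2800 Ma; start of Mesozoic = 251.902 Ma.
Gap = 2800 − 251.902 = 2548.098 Myr.
Eras wholly inside 2800–251.902 Ma: Neoarchean (2800–2500), Paleoproterozoic (2500–1600), Mesoproterozoic (1600–1000), Neoproterozoic (1000–538.8), Paleozoic (538.8–251.902).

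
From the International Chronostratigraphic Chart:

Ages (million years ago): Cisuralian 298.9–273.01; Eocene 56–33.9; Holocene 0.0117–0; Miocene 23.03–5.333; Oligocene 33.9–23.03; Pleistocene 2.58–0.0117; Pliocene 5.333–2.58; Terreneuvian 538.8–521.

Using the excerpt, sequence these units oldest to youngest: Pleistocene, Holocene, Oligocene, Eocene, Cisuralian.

Sorting by start age (descending Ma, since larger Ma = older): Cisuralian start 298.9, Eocene start 56, Oligocene start 33.9, Pleistocene start 2.58, Holocene start 0.0117.

Cisuralian, Eocene, Oligocene, Pleistocene, Holocene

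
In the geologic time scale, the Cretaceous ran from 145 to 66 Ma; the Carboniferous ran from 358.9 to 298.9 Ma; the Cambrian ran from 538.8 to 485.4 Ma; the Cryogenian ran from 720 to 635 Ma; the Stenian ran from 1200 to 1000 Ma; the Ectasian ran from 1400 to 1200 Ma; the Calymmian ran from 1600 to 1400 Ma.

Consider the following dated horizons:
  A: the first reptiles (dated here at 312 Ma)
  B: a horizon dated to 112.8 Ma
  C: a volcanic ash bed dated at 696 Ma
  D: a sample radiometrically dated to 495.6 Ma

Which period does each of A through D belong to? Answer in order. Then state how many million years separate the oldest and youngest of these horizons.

Match each age against the start–end ranges in the excerpt: A = 312 Ma → Carboniferous (358.9–298.9); B = 112.8 Ma → Cretaceous (145–66); C = 696 Ma → Cryogenian (720–635); D = 495.6 Ma → Cambrian (538.8–485.4).
The largest age is 696 Ma and the smallest is 112.8 Ma; their difference is 583.2 Myr.

A — Carboniferous; B — Cretaceous; C — Cryogenian; D — Cambrian; span 583.2 million years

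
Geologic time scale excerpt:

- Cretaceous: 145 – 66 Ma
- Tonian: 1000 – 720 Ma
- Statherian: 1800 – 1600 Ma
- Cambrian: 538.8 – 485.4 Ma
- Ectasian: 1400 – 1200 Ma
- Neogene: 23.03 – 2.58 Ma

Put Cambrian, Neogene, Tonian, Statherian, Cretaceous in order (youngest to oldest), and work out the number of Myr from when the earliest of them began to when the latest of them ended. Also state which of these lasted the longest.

From the excerpt: Cambrian 538.8–485.4; Neogene 23.03–2.58; Tonian 1000–720; Statherian 1800–1600; Cretaceous 145–66 (Ma).
Larger Ma is earlier, so the oldest is Statherian and the youngest is Neogene; youngest to oldest: Neogene, Cretaceous, Cambrian, Tonian, Statherian.
Oldest start 1800 minus youngest end 2.58 gives 1797.42 Myr overall.
Individual lengths (start − end): Cretaceous 79; Neogene 20.45; Cambrian 53.4; Statherian 200; Tonian 280. The largest is Tonian at 280 Myr.

Neogene → Cretaceous → Cambrian → Tonian → Statherian; total span 1797.42 Myr; longest is Tonian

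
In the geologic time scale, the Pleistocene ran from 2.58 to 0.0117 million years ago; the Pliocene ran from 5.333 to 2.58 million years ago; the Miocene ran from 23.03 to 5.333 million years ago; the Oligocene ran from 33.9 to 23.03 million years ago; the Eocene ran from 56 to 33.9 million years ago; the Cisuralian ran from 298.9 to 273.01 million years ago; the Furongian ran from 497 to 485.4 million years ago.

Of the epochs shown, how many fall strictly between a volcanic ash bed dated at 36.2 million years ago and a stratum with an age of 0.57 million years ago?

36.2 Ma sits inside the Eocene (56–33.9) and 0.57 Ma inside the Pleistocene (2.58–0.0117); neither of those is wholly between the two dates.
The listed epochs lying completely between them are Oligocene, Miocene, Pliocene — 3 in all.

3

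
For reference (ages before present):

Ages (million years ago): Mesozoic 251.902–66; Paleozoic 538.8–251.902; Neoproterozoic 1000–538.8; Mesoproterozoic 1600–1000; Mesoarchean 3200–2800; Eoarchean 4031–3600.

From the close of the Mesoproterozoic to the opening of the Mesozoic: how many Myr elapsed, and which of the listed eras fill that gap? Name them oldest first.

The Mesoproterozoic closes at 1000 Ma and the Mesozoic opens at 251.902 Ma, so the interval is 1000 − 251.902 = 748.098 Myr.
An era fits inside if it starts at or after 1000 Ma and ends at or before 251.902 Ma; oldest first that gives Neoproterozoic, Paleozoic.

748.098 million years; Neoproterozoic, Paleozoic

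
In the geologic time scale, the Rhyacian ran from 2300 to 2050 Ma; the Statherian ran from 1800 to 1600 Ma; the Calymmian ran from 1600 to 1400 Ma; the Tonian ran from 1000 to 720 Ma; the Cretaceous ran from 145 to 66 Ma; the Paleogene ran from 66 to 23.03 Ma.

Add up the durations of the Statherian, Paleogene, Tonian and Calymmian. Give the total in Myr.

Duration is start − end for each: (1800 − 1600) + (66 − 23.03) + (1000 − 720) + (1600 − 1400).
That is 200 + 42.97 + 280 + 200, which totals 722.97 million years.

722.97 million years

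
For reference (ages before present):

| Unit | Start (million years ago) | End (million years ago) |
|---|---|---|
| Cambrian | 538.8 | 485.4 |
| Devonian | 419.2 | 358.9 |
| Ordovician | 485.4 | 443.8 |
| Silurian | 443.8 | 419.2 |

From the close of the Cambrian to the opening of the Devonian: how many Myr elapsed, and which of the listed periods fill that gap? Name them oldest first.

66.2 million years; Ordovician, Silurian

End of Cambrian = 485.4 Ma; start of Devonian = 419.2 Ma.
Gap = 485.4 − 419.2 = 66.2 Myr.
Periods wholly inside 485.4–419.2 Ma: Ordovician (485.4–443.8), Silurian (443.8–419.2).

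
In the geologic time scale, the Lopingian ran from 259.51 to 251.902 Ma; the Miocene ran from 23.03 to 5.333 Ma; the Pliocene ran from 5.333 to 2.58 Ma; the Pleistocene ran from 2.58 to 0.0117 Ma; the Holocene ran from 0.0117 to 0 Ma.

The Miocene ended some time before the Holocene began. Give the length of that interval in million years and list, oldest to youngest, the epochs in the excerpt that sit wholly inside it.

5.3213 million years; Pliocene, Pleistocene

End of Miocene = 5.333 Ma; start of Holocene = 0.0117 Ma.
Gap = 5.333 − 0.0117 = 5.3213 Myr.
Epochs wholly inside 5.333–0.0117 Ma: Pliocene (5.333–2.58), Pleistocene (2.58–0.0117).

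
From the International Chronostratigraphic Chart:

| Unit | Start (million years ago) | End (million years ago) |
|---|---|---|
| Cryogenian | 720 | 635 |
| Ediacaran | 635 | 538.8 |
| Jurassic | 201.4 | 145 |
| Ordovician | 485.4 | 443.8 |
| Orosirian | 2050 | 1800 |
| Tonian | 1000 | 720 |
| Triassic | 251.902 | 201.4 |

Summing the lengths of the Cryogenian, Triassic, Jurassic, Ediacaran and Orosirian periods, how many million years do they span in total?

Each duration: Cryogenian = 85; Triassic = 50.502; Jurassic = 56.4; Ediacaran = 96.2; Orosirian = 250.
Sum: 85 + 50.502 + 56.4 + 96.2 + 250 = 538.102 Myr.

538.102 million years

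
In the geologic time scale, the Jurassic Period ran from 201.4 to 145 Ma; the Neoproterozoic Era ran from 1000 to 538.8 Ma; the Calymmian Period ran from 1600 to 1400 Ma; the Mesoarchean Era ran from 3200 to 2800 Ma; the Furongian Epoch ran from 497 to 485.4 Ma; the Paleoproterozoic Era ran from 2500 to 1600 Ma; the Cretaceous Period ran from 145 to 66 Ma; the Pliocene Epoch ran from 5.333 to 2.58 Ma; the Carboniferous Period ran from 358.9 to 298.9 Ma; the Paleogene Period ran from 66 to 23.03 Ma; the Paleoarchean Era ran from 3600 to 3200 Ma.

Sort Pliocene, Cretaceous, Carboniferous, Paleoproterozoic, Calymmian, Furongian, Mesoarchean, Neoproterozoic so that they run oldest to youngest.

The oldest of these is Mesoarchean (starts 3200 Ma) and the youngest is Pliocene (ends 2.58 Ma).
In between, by decreasing start age: Paleoproterozoic (2500), Calymmian (1600), Neoproterozoic (1000), Furongian (497), Carboniferous (358.9), Cretaceous (145).

Mesoarchean, then Paleoproterozoic, then Calymmian, then Neoproterozoic, then Furongian, then Carboniferous, then Cretaceous, then Pliocene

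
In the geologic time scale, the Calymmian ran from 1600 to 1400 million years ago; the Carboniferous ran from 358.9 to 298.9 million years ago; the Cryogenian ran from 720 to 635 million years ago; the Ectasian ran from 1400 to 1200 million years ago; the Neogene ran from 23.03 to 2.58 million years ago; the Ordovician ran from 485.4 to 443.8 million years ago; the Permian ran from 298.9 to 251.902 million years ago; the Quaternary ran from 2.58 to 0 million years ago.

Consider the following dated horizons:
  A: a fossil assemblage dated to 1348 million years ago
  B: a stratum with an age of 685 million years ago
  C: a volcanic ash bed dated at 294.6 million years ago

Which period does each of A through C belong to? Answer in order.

A: 1348 Ma lies in 1400–1200 Ma, so Ectasian.
B: 685 Ma lies in 720–635 Ma, so Cryogenian.
C: 294.6 Ma lies in 298.9–251.902 Ma, so Permian.

A — Ectasian; B — Cryogenian; C — Permian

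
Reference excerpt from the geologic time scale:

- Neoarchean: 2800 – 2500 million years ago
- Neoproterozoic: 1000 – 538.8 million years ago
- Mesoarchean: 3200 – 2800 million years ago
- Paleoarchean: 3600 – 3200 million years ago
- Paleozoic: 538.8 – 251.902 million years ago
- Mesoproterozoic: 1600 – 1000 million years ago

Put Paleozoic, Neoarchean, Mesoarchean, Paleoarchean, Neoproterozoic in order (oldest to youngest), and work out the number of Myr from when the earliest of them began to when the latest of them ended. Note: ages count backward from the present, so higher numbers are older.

Paleoarchean → Mesoarchean → Neoarchean → Neoproterozoic → Paleozoic; total span 3348.098 Myr

From the excerpt: Paleozoic 538.8–251.902; Neoarchean 2800–2500; Mesoarchean 3200–2800; Paleoarchean 3600–3200; Neoproterozoic 1000–538.8 (Ma).
Larger Ma is earlier, so the oldest is Paleoarchean and the youngest is Paleozoic; oldest to youngest: Paleoarchean, Mesoarchean, Neoarchean, Neoproterozoic, Paleozoic.
Oldest start 3600 minus youngest end 251.902 gives 3348.098 Myr overall.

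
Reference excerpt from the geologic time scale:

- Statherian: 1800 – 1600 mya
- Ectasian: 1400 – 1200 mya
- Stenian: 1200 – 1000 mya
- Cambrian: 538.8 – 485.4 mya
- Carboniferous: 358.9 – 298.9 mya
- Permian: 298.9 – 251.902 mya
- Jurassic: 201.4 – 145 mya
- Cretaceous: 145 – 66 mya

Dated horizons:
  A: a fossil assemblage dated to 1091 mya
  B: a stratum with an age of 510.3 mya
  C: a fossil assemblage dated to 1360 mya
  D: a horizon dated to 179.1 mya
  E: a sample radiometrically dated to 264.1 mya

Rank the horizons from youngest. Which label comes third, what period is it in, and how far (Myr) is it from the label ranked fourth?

B, in the Cambrian; 580.7 million years to A

Smaller Ma means younger, so youngest first: D 179.1 < E 264.1 < B 510.3 < A 1091 < C 1360.
Counting 3 along gives B (510.3 Ma); the excerpt puts that inside the Cambrian, 538.8–485.4 Ma.
Next in line is A (1091 Ma), and 1091 − 510.3 = 580.7 Myr.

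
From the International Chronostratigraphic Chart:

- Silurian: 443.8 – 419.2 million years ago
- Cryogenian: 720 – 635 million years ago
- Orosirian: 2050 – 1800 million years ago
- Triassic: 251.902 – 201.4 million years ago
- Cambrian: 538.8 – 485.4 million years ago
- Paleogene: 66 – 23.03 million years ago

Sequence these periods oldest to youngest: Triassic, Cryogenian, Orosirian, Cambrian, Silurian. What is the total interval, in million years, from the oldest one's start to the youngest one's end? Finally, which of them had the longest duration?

Start ages (Ma): Orosirian 2050, Cryogenian 720, Cambrian 538.8, Silurian 443.8, Triassic 251.902.
Ordered oldest to youngest: Orosirian, Cryogenian, Cambrian, Silurian, Triassic.
Span = 2050 − 201.4 = 1848.6 Myr.
Durations: Triassic 50.502, Cambrian 53.4, Silurian 24.6, Cryogenian 85, Orosirian 250 → longest is Orosirian (250 Myr).

Orosirian, Cryogenian, Cambrian, Silurian, Triassic; total span 1848.6 Myr; longest is Orosirian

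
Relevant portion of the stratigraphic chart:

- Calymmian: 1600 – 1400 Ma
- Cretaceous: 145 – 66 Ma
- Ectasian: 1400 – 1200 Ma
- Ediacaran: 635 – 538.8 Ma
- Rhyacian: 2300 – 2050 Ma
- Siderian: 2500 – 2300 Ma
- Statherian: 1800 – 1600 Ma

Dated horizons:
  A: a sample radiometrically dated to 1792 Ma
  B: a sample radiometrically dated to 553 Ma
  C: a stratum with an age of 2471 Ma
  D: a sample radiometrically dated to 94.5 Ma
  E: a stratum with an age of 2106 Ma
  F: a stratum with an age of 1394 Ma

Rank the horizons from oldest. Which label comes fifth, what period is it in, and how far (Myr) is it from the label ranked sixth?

Larger Ma means older, so oldest first: C 2471 > E 2106 > A 1792 > F 1394 > B 553 > D 94.5.
Counting 5 along gives B (553 Ma); the excerpt puts that inside the Ediacaran, 635–538.8 Ma.
Next in line is D (94.5 Ma), and 553 − 94.5 = 458.5 Myr.

B, in the Ediacaran; 458.5 million years to D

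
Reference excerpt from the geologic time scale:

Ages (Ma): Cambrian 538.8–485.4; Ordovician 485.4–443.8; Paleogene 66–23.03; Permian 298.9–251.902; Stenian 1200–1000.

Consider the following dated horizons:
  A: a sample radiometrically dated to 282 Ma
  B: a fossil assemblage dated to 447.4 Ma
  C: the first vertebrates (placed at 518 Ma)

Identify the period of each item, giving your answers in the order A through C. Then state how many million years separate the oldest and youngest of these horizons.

A — Permian; B — Ordovician; C — Cambrian; span 236 million years

Match each age against the start–end ranges in the excerpt: A = 282 Ma → Permian (298.9–251.902); B = 447.4 Ma → Ordovician (485.4–443.8); C = 518 Ma → Cambrian (538.8–485.4).
The largest age is 518 Ma and the smallest is 282 Ma; their difference is 236 Myr.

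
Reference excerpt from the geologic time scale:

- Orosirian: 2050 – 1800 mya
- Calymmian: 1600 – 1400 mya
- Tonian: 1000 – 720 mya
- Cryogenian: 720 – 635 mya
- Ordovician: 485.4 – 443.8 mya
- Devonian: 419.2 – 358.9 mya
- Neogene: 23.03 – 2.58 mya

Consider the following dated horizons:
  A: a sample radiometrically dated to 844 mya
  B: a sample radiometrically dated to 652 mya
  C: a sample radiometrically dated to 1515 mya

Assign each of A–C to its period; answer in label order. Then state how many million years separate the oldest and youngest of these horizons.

A: 844 Ma lies in 1000–720 Ma, so Tonian.
B: 652 Ma lies in 720–635 Ma, so Cryogenian.
C: 1515 Ma lies in 1600–1400 Ma, so Calymmian.
Oldest = 1515 Ma, youngest = 652 Ma → span 863 Myr.

A — Tonian; B — Cryogenian; C — Calymmian; span 863 million years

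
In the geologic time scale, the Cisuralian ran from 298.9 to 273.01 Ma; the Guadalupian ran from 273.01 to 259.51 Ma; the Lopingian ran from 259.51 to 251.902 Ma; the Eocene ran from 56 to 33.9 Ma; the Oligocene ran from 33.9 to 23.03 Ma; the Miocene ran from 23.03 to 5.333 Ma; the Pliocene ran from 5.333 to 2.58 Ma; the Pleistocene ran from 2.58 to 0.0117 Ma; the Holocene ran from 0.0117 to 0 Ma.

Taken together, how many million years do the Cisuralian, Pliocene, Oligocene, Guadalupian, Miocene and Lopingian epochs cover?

78.318 million years

Each duration: Cisuralian = 25.89; Pliocene = 2.753; Oligocene = 10.87; Guadalupian = 13.5; Miocene = 17.697; Lopingian = 7.608.
Sum: 25.89 + 2.753 + 10.87 + 13.5 + 17.697 + 7.608 = 78.318 Myr.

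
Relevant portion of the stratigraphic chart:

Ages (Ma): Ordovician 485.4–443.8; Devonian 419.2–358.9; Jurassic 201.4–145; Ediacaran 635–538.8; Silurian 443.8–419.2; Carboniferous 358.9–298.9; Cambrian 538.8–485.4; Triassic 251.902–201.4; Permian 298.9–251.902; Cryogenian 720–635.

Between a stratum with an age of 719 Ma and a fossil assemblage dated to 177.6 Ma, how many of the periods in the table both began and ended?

8

719 Ma sits inside the Cryogenian (720–635) and 177.6 Ma inside the Jurassic (201.4–145); neither of those is wholly between the two dates.
The listed periods lying completely between them are Ediacaran, Cambrian, Ordovician, Silurian, Devonian, Carboniferous, Permian, Triassic — 8 in all.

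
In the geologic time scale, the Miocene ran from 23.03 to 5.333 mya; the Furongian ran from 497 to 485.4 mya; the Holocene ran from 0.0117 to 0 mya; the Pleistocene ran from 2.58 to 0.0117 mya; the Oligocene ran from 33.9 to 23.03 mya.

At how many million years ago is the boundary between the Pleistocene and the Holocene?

The Pleistocene ends and the Holocene begins at 0.0117 mya.

0.0117 mya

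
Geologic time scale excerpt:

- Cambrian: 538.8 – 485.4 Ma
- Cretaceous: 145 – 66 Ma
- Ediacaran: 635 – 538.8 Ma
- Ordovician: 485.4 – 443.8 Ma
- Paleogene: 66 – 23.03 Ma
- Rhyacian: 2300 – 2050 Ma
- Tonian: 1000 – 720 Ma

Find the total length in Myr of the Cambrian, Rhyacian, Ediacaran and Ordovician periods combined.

Duration is start − end for each: (538.8 − 485.4) + (2300 − 2050) + (635 − 538.8) + (485.4 − 443.8).
That is 53.4 + 250 + 96.2 + 41.6, which totals 441.2 million years.

441.2 million years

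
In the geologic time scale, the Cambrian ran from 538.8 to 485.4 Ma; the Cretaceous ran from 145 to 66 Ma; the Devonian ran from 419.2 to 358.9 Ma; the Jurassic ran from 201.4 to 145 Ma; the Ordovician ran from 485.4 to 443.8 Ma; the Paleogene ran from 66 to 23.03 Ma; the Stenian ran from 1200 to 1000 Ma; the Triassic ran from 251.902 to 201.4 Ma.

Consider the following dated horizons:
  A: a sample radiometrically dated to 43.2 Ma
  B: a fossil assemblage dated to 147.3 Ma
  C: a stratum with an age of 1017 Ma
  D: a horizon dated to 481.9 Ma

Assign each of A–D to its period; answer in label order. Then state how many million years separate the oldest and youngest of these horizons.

A — Paleogene; B — Jurassic; C — Stenian; D — Ordovician; span 973.8 million years

Match each age against the start–end ranges in the excerpt: A = 43.2 Ma → Paleogene (66–23.03); B = 147.3 Ma → Jurassic (201.4–145); C = 1017 Ma → Stenian (1200–1000); D = 481.9 Ma → Ordovician (485.4–443.8).
The largest age is 1017 Ma and the smallest is 43.2 Ma; their difference is 973.8 Myr.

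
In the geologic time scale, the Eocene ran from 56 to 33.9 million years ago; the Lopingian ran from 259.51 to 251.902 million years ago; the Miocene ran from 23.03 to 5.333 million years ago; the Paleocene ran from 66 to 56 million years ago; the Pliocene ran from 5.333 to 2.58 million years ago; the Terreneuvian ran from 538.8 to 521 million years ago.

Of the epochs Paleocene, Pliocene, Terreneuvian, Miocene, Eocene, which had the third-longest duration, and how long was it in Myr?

Start − end for each: Paleocene 66 − 56 = 10; Pliocene 5.333 − 2.58 = 2.753; Terreneuvian 538.8 − 521 = 17.8; Miocene 23.03 − 5.333 = 17.697; Eocene 56 − 33.9 = 22.1.
Ranking these from longest: Eocene > Terreneuvian > Miocene > Paleocene > Pliocene.
Position 3 in that ranking is Miocene, which lasted 17.697 Myr.

Miocene, 17.697 million years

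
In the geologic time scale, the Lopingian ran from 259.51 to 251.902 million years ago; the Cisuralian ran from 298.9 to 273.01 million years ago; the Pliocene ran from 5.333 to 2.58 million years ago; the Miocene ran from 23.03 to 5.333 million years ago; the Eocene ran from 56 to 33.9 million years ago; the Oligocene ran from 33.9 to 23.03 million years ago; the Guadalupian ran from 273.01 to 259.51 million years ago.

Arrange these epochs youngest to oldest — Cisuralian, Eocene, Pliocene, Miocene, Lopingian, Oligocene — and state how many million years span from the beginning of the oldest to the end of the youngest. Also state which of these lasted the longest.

From the excerpt: Cisuralian 298.9–273.01; Eocene 56–33.9; Pliocene 5.333–2.58; Miocene 23.03–5.333; Lopingian 259.51–251.902; Oligocene 33.9–23.03 (Ma).
Larger Ma is earlier, so the oldest is Cisuralian and the youngest is Pliocene; youngest to oldest: Pliocene, Miocene, Oligocene, Eocene, Lopingian, Cisuralian.
Oldest start 298.9 minus youngest end 2.58 gives 296.32 Myr overall.
Individual lengths (start − end): Oligocene 10.87; Miocene 17.697; Eocene 22.1; Lopingian 7.608; Pliocene 2.753; Cisuralian 25.89. The largest is Cisuralian at 25.89 Myr.

Pliocene, Miocene, Oligocene, Eocene, Lopingian, Cisuralian; total span 296.32 Myr; longest is Cisuralian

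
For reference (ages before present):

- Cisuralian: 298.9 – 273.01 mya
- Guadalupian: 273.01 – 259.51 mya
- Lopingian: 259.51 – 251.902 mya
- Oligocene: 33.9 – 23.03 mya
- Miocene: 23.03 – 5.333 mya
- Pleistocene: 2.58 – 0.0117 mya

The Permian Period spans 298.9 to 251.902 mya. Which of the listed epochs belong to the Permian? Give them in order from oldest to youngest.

Cisuralian, Guadalupian, Lopingian

Epochs with both bounds inside 298.9–251.902 Ma: Cisuralian (298.9–273.01), Guadalupian (273.01–259.51), Lopingian (259.51–251.902).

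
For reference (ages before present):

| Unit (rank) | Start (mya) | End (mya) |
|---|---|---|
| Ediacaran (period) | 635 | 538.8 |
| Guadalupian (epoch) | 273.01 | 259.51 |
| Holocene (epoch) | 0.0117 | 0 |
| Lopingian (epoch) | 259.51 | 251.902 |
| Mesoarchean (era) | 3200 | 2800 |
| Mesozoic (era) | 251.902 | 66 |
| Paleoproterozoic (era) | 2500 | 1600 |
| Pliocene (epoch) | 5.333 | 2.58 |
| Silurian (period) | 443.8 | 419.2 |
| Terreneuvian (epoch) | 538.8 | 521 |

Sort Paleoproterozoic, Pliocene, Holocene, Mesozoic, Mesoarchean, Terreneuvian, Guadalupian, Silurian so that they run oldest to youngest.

Mesoarchean → Paleoproterozoic → Terreneuvian → Silurian → Guadalupian → Mesozoic → Pliocene → Holocene

Read off each span (Ma): Paleoproterozoic 2500–1600; Pliocene 5.333–2.58; Holocene 0.0117–0; Mesozoic 251.902–66; Mesoarchean 3200–2800; Terreneuvian 538.8–521; Guadalupian 273.01–259.51; Silurian 443.8–419.2.
Larger Ma is older, so oldest→youngest is Mesoarchean, Paleoproterozoic, Terreneuvian, Silurian, Guadalupian, Mesozoic, Pliocene, Holocene.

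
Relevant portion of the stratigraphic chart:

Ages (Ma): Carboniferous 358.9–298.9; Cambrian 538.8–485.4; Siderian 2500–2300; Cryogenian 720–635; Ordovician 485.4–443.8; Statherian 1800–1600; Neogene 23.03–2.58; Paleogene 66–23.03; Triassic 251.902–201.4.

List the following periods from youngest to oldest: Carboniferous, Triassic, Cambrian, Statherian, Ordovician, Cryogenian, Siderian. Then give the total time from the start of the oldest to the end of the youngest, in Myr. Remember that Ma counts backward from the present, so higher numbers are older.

Triassic → Carboniferous → Ordovician → Cambrian → Cryogenian → Statherian → Siderian; total span 2298.6 Myr

From the excerpt: Carboniferous 358.9–298.9; Triassic 251.902–201.4; Cambrian 538.8–485.4; Statherian 1800–1600; Ordovician 485.4–443.8; Cryogenian 720–635; Siderian 2500–2300 (Ma).
Larger Ma is earlier, so the oldest is Siderian and the youngest is Triassic; youngest to oldest: Triassic, Carboniferous, Ordovician, Cambrian, Cryogenian, Statherian, Siderian.
Oldest start 2500 minus youngest end 201.4 gives 2298.6 Myr overall.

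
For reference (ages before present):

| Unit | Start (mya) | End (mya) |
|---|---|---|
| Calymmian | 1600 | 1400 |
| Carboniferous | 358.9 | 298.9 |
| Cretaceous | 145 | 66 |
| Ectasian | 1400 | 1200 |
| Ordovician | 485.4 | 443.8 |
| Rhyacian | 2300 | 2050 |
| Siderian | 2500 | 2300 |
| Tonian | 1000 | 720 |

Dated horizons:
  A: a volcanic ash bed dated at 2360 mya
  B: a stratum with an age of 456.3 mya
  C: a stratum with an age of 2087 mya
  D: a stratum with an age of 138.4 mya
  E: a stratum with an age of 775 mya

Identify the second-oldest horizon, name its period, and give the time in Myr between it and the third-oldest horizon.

C, in the Rhyacian; 1312 million years to E

Sorted oldest-first by Ma: A (2360), C (2087), E (775), B (456.3), D (138.4).
The second oldest is C at 2087 Ma, which lies in 2300–2050 Ma: the Rhyacian.
The third oldest is E at 775 Ma; separation = |2087 − 775| = 1312 Myr.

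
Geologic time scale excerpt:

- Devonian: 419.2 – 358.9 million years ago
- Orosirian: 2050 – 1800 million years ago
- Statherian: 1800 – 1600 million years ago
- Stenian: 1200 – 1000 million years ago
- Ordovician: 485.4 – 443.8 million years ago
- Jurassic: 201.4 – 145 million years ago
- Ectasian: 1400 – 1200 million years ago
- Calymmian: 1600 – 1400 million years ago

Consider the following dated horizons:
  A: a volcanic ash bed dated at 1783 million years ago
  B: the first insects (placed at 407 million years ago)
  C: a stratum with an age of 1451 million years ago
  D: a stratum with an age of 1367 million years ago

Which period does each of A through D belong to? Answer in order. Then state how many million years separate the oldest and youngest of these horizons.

Match each age against the start–end ranges in the excerpt: A = 1783 Ma → Statherian (1800–1600); B = 407 Ma → Devonian (419.2–358.9); C = 1451 Ma → Calymmian (1600–1400); D = 1367 Ma → Ectasian (1400–1200).
The largest age is 1783 Ma and the smallest is 407 Ma; their difference is 1376 Myr.

A — Statherian; B — Devonian; C — Calymmian; D — Ectasian; span 1376 million years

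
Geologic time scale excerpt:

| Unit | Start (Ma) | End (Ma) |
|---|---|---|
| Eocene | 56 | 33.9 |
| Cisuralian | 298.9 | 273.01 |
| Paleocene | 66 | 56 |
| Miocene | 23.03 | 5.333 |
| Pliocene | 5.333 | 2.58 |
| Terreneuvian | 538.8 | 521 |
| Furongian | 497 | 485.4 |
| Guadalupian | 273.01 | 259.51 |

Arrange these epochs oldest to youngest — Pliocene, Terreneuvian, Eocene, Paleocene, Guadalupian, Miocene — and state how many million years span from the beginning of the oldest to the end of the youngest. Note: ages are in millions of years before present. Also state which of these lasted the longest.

Terreneuvian, Guadalupian, Paleocene, Eocene, Miocene, Pliocene; total span 536.22 Myr; longest is Eocene

From the excerpt: Pliocene 5.333–2.58; Terreneuvian 538.8–521; Eocene 56–33.9; Paleocene 66–56; Guadalupian 273.01–259.51; Miocene 23.03–5.333 (Ma).
Larger Ma is earlier, so the oldest is Terreneuvian and the youngest is Pliocene; oldest to youngest: Terreneuvian, Guadalupian, Paleocene, Eocene, Miocene, Pliocene.
Oldest start 538.8 minus youngest end 2.58 gives 536.22 Myr overall.
Individual lengths (start − end): Guadalupian 13.5; Pliocene 2.753; Eocene 22.1; Paleocene 10; Miocene 17.697; Terreneuvian 17.8. The largest is Eocene at 22.1 Myr.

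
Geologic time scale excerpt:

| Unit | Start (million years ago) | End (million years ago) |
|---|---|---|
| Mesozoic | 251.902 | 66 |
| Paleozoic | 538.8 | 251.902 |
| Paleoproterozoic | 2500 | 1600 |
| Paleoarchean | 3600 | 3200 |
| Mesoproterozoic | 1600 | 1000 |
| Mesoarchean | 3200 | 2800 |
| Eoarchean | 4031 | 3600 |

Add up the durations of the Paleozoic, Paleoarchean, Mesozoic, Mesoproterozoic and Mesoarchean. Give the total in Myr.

Each duration: Paleozoic = 286.898; Paleoarchean = 400; Mesozoic = 185.902; Mesoproterozoic = 600; Mesoarchean = 400.
Sum: 286.898 + 400 + 185.902 + 600 + 400 = 1872.8 Myr.

1872.8 million years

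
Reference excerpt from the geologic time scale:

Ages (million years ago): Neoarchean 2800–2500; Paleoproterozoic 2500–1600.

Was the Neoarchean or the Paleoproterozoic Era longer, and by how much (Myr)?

Paleoproterozoic, by 600 million years

Neoarchean: 2800 − 2500 = 300 Myr.
Paleoproterozoic: 2500 − 1600 = 900 Myr.
Difference: 900 − 300 = 600 Myr, so the Paleoproterozoic was longer.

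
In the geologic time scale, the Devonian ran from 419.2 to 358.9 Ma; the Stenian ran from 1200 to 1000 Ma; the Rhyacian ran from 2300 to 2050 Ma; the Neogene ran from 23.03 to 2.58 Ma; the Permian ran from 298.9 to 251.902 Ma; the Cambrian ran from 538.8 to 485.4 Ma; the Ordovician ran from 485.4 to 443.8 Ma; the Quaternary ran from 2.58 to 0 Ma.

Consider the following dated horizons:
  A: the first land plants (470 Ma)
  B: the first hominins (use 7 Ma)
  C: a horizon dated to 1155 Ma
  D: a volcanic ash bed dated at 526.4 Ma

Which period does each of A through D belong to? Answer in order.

A: 470 Ma lies in 485.4–443.8 Ma, so Ordovician.
B: 7 Ma lies in 23.03–2.58 Ma, so Neogene.
C: 1155 Ma lies in 1200–1000 Ma, so Stenian.
D: 526.4 Ma lies in 538.8–485.4 Ma, so Cambrian.

A — Ordovician; B — Neogene; C — Stenian; D — Cambrian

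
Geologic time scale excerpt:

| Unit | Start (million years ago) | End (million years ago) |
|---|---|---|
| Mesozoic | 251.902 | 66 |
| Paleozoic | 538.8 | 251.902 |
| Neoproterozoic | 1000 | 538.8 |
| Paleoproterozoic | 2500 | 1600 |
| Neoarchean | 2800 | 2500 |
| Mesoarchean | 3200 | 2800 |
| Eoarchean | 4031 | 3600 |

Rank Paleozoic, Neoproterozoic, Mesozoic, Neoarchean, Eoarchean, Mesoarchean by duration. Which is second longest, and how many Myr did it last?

Start − end for each: Paleozoic 538.8 − 251.902 = 286.898; Neoproterozoic 1000 − 538.8 = 461.2; Mesozoic 251.902 − 66 = 185.902; Neoarchean 2800 − 2500 = 300; Eoarchean 4031 − 3600 = 431; Mesoarchean 3200 − 2800 = 400.
Ranking these from longest: Neoproterozoic > Eoarchean > Mesoarchean > Neoarchean > Paleozoic > Mesozoic.
Position 2 in that ranking is Eoarchean, which lasted 431 Myr.

Eoarchean, 431 million years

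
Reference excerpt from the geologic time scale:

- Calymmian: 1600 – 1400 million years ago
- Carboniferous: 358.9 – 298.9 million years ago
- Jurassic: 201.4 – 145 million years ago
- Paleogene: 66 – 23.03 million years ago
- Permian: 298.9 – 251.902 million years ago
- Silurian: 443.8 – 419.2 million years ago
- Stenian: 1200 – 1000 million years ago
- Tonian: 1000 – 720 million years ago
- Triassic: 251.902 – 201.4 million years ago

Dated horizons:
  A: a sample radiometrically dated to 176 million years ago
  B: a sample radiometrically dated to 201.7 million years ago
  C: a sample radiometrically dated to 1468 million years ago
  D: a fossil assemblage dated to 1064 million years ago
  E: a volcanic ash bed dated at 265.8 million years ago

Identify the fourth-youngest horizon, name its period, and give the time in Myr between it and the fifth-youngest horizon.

Sorted youngest-first by Ma: A (176), B (201.7), E (265.8), D (1064), C (1468).
The fourth youngest is D at 1064 Ma, which lies in 1200–1000 Ma: the Stenian.
The fifth youngest is C at 1468 Ma; separation = |1064 − 1468| = 404 Myr.

D, in the Stenian; 404 million years to C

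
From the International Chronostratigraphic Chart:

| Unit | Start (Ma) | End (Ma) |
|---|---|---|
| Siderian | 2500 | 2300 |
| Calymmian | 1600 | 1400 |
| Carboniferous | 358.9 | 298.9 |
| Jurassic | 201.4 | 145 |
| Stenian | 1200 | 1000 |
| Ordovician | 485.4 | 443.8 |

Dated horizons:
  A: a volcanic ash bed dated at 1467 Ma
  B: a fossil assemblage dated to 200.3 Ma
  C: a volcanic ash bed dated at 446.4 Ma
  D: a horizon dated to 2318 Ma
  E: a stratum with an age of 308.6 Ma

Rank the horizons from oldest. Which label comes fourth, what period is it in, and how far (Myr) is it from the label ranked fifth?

E, in the Carboniferous; 108.3 million years to B

Larger Ma means older, so oldest first: D 2318 > A 1467 > C 446.4 > E 308.6 > B 200.3.
Counting 4 along gives E (308.6 Ma); the excerpt puts that inside the Carboniferous, 358.9–298.9 Ma.
Next in line is B (200.3 Ma), and 308.6 − 200.3 = 108.3 Myr.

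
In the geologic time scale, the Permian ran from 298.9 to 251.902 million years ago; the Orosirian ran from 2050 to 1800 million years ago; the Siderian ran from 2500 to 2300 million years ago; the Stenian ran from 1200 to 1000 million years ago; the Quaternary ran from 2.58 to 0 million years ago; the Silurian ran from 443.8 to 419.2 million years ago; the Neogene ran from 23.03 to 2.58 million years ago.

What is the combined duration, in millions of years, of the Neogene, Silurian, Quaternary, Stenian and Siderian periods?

447.63 million years

Duration is start − end for each: (23.03 − 2.58) + (443.8 − 419.2) + (2.58 − 0) + (1200 − 1000) + (2500 − 2300).
That is 20.45 + 24.6 + 2.58 + 200 + 200, which totals 447.63 million years.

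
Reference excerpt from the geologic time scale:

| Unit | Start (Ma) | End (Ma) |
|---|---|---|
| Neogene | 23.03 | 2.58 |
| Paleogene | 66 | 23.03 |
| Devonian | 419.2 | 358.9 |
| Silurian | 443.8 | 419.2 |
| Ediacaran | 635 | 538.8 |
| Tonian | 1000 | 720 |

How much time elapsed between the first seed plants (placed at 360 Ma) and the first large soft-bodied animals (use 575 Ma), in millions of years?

575 − 360 = 215 million years.

215 million years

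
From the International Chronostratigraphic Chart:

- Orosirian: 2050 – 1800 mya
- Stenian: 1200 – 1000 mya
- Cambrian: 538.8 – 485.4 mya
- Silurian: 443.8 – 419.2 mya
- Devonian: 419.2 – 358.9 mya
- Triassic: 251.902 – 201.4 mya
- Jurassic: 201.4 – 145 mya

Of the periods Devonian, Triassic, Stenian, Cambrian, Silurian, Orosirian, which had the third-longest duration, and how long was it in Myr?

Start − end for each: Devonian 419.2 − 358.9 = 60.3; Triassic 251.902 − 201.4 = 50.502; Stenian 1200 − 1000 = 200; Cambrian 538.8 − 485.4 = 53.4; Silurian 443.8 − 419.2 = 24.6; Orosirian 2050 − 1800 = 250.
Ranking these from longest: Orosirian > Stenian > Devonian > Cambrian > Triassic > Silurian.
Position 3 in that ranking is Devonian, which lasted 60.3 Myr.

Devonian, 60.3 million years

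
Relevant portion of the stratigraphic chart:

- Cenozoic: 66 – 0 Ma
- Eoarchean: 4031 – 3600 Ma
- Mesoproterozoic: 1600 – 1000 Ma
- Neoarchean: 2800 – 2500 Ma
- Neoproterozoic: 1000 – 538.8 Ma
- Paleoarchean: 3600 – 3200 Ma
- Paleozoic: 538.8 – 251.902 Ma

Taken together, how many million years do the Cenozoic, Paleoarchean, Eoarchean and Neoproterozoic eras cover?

Each duration: Cenozoic = 66; Paleoarchean = 400; Eoarchean = 431; Neoproterozoic = 461.2.
Sum: 66 + 400 + 431 + 461.2 = 1358.2 Myr.

1358.2 million years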